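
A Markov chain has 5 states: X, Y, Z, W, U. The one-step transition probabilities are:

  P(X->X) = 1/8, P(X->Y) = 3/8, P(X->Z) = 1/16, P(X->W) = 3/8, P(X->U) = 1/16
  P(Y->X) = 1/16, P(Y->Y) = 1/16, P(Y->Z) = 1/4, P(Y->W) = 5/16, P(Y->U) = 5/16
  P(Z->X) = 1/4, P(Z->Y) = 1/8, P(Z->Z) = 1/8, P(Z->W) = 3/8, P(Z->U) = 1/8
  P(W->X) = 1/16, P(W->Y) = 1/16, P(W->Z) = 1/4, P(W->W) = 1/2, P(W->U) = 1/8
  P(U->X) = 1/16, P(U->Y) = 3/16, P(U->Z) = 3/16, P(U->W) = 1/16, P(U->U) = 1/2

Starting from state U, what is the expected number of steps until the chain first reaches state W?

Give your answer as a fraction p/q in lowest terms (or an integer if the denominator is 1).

Let h_i = expected steps to first reach W from state i.
Boundary: h_W = 0.
First-step equations for the other states:
  h_X = 1 + 1/8*h_X + 3/8*h_Y + 1/16*h_Z + 3/8*h_W + 1/16*h_U
  h_Y = 1 + 1/16*h_X + 1/16*h_Y + 1/4*h_Z + 5/16*h_W + 5/16*h_U
  h_Z = 1 + 1/4*h_X + 1/8*h_Y + 1/8*h_Z + 3/8*h_W + 1/8*h_U
  h_U = 1 + 1/16*h_X + 3/16*h_Y + 3/16*h_Z + 1/16*h_W + 1/2*h_U

Substituting h_W = 0 and rearranging gives the linear system (I - Q) h = 1:
  [7/8, -3/8, -1/16, -1/16] . (h_X, h_Y, h_Z, h_U) = 1
  [-1/16, 15/16, -1/4, -5/16] . (h_X, h_Y, h_Z, h_U) = 1
  [-1/4, -1/8, 7/8, -1/8] . (h_X, h_Y, h_Z, h_U) = 1
  [-1/16, -3/16, -3/16, 1/2] . (h_X, h_Y, h_Z, h_U) = 1

Solving yields:
  h_X = 1784/517
  h_Y = 2040/517
  h_Z = 1776/517
  h_U = 2688/517

Starting state is U, so the expected hitting time is h_U = 2688/517.

Answer: 2688/517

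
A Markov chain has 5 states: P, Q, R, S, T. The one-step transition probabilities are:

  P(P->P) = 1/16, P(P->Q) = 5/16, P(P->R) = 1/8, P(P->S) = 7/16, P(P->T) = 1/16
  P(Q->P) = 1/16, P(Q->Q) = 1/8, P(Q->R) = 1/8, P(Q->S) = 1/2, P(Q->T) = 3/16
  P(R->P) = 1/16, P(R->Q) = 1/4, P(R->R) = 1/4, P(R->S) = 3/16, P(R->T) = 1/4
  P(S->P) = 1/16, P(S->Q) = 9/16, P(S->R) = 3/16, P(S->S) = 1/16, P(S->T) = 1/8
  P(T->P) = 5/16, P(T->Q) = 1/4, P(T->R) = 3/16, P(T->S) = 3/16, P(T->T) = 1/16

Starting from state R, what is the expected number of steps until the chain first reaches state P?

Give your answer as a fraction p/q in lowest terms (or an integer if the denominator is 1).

Let h_i = expected steps to first reach P from state i.
Boundary: h_P = 0.
First-step equations for the other states:
  h_Q = 1 + 1/16*h_P + 1/8*h_Q + 1/8*h_R + 1/2*h_S + 3/16*h_T
  h_R = 1 + 1/16*h_P + 1/4*h_Q + 1/4*h_R + 3/16*h_S + 1/4*h_T
  h_S = 1 + 1/16*h_P + 9/16*h_Q + 3/16*h_R + 1/16*h_S + 1/8*h_T
  h_T = 1 + 5/16*h_P + 1/4*h_Q + 3/16*h_R + 3/16*h_S + 1/16*h_T

Substituting h_P = 0 and rearranging gives the linear system (I - Q) h = 1:
  [7/8, -1/8, -1/2, -3/16] . (h_Q, h_R, h_S, h_T) = 1
  [-1/4, 3/4, -3/16, -1/4] . (h_Q, h_R, h_S, h_T) = 1
  [-9/16, -3/16, 15/16, -1/8] . (h_Q, h_R, h_S, h_T) = 1
  [-1/4, -3/16, -3/16, 15/16] . (h_Q, h_R, h_S, h_T) = 1

Solving yields:
  h_Q = 30896/3175
  h_R = 90896/9525
  h_S = 18704/1905
  h_T = 4784/635

Starting state is R, so the expected hitting time is h_R = 90896/9525.

Answer: 90896/9525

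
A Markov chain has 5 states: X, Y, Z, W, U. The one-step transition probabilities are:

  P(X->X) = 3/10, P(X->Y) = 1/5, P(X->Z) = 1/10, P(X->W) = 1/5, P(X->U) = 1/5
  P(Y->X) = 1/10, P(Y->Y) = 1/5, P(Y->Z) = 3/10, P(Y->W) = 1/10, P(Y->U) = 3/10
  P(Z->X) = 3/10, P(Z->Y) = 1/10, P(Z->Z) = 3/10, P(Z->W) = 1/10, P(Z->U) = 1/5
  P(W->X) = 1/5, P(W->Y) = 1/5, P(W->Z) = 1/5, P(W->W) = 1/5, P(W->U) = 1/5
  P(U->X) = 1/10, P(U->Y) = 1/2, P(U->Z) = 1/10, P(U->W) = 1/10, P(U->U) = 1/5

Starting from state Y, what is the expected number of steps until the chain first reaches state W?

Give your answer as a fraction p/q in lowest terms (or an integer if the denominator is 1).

Let h_i = expected steps to first reach W from state i.
Boundary: h_W = 0.
First-step equations for the other states:
  h_X = 1 + 3/10*h_X + 1/5*h_Y + 1/10*h_Z + 1/5*h_W + 1/5*h_U
  h_Y = 1 + 1/10*h_X + 1/5*h_Y + 3/10*h_Z + 1/10*h_W + 3/10*h_U
  h_Z = 1 + 3/10*h_X + 1/10*h_Y + 3/10*h_Z + 1/10*h_W + 1/5*h_U
  h_U = 1 + 1/10*h_X + 1/2*h_Y + 1/10*h_Z + 1/10*h_W + 1/5*h_U

Substituting h_W = 0 and rearranging gives the linear system (I - Q) h = 1:
  [7/10, -1/5, -1/10, -1/5] . (h_X, h_Y, h_Z, h_U) = 1
  [-1/10, 4/5, -3/10, -3/10] . (h_X, h_Y, h_Z, h_U) = 1
  [-3/10, -1/10, 7/10, -1/5] . (h_X, h_Y, h_Z, h_U) = 1
  [-1/10, -1/2, -1/10, 4/5] . (h_X, h_Y, h_Z, h_U) = 1

Solving yields:
  h_X = 3980/533
  h_Y = 4520/533
  h_Z = 4410/533
  h_U = 4540/533

Starting state is Y, so the expected hitting time is h_Y = 4520/533.

Answer: 4520/533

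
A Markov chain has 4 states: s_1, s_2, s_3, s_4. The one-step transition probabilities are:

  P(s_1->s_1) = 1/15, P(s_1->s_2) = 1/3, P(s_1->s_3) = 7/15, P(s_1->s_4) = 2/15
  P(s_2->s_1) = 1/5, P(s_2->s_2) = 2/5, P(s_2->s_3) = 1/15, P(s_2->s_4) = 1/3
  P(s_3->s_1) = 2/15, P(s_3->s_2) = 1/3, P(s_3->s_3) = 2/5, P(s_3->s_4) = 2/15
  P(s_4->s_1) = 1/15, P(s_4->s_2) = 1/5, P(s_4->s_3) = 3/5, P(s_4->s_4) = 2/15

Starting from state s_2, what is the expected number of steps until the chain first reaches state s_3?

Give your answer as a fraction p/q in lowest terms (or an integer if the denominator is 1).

Answer: 1125/293

Derivation:
Let h_i = expected steps to first reach s_3 from state i.
Boundary: h_s_3 = 0.
First-step equations for the other states:
  h_s_1 = 1 + 1/15*h_s_1 + 1/3*h_s_2 + 7/15*h_s_3 + 2/15*h_s_4
  h_s_2 = 1 + 1/5*h_s_1 + 2/5*h_s_2 + 1/15*h_s_3 + 1/3*h_s_4
  h_s_4 = 1 + 1/15*h_s_1 + 1/5*h_s_2 + 3/5*h_s_3 + 2/15*h_s_4

Substituting h_s_3 = 0 and rearranging gives the linear system (I - Q) h = 1:
  [14/15, -1/3, -2/15] . (h_s_1, h_s_2, h_s_4) = 1
  [-1/5, 3/5, -1/3] . (h_s_1, h_s_2, h_s_4) = 1
  [-1/15, -1/5, 13/15] . (h_s_1, h_s_2, h_s_4) = 1

Solving yields:
  h_s_1 = 810/293
  h_s_2 = 1125/293
  h_s_4 = 660/293

Starting state is s_2, so the expected hitting time is h_s_2 = 1125/293.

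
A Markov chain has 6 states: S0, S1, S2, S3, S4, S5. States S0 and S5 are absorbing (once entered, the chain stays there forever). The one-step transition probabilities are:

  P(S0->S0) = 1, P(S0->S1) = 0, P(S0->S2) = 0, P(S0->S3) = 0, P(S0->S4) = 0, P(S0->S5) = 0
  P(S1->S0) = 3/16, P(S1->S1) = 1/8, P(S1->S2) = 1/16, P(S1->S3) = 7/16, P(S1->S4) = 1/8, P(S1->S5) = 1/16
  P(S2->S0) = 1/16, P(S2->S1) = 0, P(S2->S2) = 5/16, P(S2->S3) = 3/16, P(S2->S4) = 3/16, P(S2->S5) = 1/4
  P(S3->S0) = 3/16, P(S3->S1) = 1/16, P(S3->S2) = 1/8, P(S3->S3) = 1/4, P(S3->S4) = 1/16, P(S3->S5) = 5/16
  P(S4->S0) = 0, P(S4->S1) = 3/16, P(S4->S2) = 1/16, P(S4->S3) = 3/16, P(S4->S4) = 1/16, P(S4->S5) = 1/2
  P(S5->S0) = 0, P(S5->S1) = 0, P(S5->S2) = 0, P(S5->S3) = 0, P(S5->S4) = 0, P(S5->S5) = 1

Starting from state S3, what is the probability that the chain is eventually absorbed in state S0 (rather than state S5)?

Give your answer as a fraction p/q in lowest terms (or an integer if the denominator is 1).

Answer: 766/2271

Derivation:
Let a_i = P(absorbed in S0 | start in state i).
Boundary conditions: a_S0 = 1, a_S5 = 0.
For each transient state i, a_i = sum_j P(i->j) * a_j:
  a_S1 = 3/16*a_S0 + 1/8*a_S1 + 1/16*a_S2 + 7/16*a_S3 + 1/8*a_S4 + 1/16*a_S5
  a_S2 = 1/16*a_S0 + 0*a_S1 + 5/16*a_S2 + 3/16*a_S3 + 3/16*a_S4 + 1/4*a_S5
  a_S3 = 3/16*a_S0 + 1/16*a_S1 + 1/8*a_S2 + 1/4*a_S3 + 1/16*a_S4 + 5/16*a_S5
  a_S4 = 0*a_S0 + 3/16*a_S1 + 1/16*a_S2 + 3/16*a_S3 + 1/16*a_S4 + 1/2*a_S5

Substituting a_S0 = 1 and a_S5 = 0, rearrange to (I - Q) a = r where r[i] = P(i -> S0):
  [7/8, -1/16, -7/16, -1/8] . (a_S1, a_S2, a_S3, a_S4) = 3/16
  [0, 11/16, -3/16, -3/16] . (a_S1, a_S2, a_S3, a_S4) = 1/16
  [-1/16, -1/8, 3/4, -1/16] . (a_S1, a_S2, a_S3, a_S4) = 3/16
  [-3/16, -1/16, -3/16, 15/16] . (a_S1, a_S2, a_S3, a_S4) = 0

Solving yields:
  a_S1 = 961/2271
  a_S2 = 173/757
  a_S3 = 766/2271
  a_S4 = 380/2271

Starting state is S3, so the absorption probability is a_S3 = 766/2271.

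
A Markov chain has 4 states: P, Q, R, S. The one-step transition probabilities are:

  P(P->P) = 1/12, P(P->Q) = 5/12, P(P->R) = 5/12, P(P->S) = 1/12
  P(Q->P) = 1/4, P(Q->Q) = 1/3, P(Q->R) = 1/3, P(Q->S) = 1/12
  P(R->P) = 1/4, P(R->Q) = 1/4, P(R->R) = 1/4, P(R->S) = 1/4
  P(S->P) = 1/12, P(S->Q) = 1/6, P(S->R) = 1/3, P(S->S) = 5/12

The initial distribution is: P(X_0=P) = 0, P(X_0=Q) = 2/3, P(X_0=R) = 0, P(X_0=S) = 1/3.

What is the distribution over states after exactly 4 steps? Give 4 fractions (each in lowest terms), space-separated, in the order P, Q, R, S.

Answer: 959/5184 17903/62208 20027/62208 6385/31104

Derivation:
Propagating the distribution step by step (d_{t+1} = d_t * P):
d_0 = (P=0, Q=2/3, R=0, S=1/3)
  d_1[P] = 0*1/12 + 2/3*1/4 + 0*1/4 + 1/3*1/12 = 7/36
  d_1[Q] = 0*5/12 + 2/3*1/3 + 0*1/4 + 1/3*1/6 = 5/18
  d_1[R] = 0*5/12 + 2/3*1/3 + 0*1/4 + 1/3*1/3 = 1/3
  d_1[S] = 0*1/12 + 2/3*1/12 + 0*1/4 + 1/3*5/12 = 7/36
d_1 = (P=7/36, Q=5/18, R=1/3, S=7/36)
  d_2[P] = 7/36*1/12 + 5/18*1/4 + 1/3*1/4 + 7/36*1/12 = 5/27
  d_2[Q] = 7/36*5/12 + 5/18*1/3 + 1/3*1/4 + 7/36*1/6 = 125/432
  d_2[R] = 7/36*5/12 + 5/18*1/3 + 1/3*1/4 + 7/36*1/3 = 139/432
  d_2[S] = 7/36*1/12 + 5/18*1/12 + 1/3*1/4 + 7/36*5/12 = 11/54
d_2 = (P=5/27, Q=125/432, R=139/432, S=11/54)
  d_3[P] = 5/27*1/12 + 125/432*1/4 + 139/432*1/4 + 11/54*1/12 = 5/27
  d_3[Q] = 5/27*5/12 + 125/432*1/3 + 139/432*1/4 + 11/54*1/6 = 1493/5184
  d_3[R] = 5/27*5/12 + 125/432*1/3 + 139/432*1/4 + 11/54*1/3 = 1669/5184
  d_3[S] = 5/27*1/12 + 125/432*1/12 + 139/432*1/4 + 11/54*5/12 = 59/288
d_3 = (P=5/27, Q=1493/5184, R=1669/5184, S=59/288)
  d_4[P] = 5/27*1/12 + 1493/5184*1/4 + 1669/5184*1/4 + 59/288*1/12 = 959/5184
  d_4[Q] = 5/27*5/12 + 1493/5184*1/3 + 1669/5184*1/4 + 59/288*1/6 = 17903/62208
  d_4[R] = 5/27*5/12 + 1493/5184*1/3 + 1669/5184*1/4 + 59/288*1/3 = 20027/62208
  d_4[S] = 5/27*1/12 + 1493/5184*1/12 + 1669/5184*1/4 + 59/288*5/12 = 6385/31104
d_4 = (P=959/5184, Q=17903/62208, R=20027/62208, S=6385/31104)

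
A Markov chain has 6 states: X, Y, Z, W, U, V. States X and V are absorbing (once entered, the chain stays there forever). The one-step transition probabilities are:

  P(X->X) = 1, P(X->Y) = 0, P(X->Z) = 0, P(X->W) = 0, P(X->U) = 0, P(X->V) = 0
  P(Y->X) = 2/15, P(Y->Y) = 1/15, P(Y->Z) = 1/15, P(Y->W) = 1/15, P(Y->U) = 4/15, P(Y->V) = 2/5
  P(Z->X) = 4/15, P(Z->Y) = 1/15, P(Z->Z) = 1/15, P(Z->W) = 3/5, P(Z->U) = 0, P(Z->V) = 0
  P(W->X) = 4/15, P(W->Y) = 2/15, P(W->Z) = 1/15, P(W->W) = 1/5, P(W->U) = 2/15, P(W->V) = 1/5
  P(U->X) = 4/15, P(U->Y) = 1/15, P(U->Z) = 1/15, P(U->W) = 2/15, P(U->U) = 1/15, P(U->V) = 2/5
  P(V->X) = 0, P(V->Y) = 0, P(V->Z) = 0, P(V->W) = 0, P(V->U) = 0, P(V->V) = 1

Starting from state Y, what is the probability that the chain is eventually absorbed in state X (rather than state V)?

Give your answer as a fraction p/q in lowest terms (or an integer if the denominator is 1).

Answer: 448/1285

Derivation:
Let a_i = P(absorbed in X | start in state i).
Boundary conditions: a_X = 1, a_V = 0.
For each transient state i, a_i = sum_j P(i->j) * a_j:
  a_Y = 2/15*a_X + 1/15*a_Y + 1/15*a_Z + 1/15*a_W + 4/15*a_U + 2/5*a_V
  a_Z = 4/15*a_X + 1/15*a_Y + 1/15*a_Z + 3/5*a_W + 0*a_U + 0*a_V
  a_W = 4/15*a_X + 2/15*a_Y + 1/15*a_Z + 1/5*a_W + 2/15*a_U + 1/5*a_V
  a_U = 4/15*a_X + 1/15*a_Y + 1/15*a_Z + 2/15*a_W + 1/15*a_U + 2/5*a_V

Substituting a_X = 1 and a_V = 0, rearrange to (I - Q) a = r where r[i] = P(i -> X):
  [14/15, -1/15, -1/15, -4/15] . (a_Y, a_Z, a_W, a_U) = 2/15
  [-1/15, 14/15, -3/5, 0] . (a_Y, a_Z, a_W, a_U) = 4/15
  [-2/15, -1/15, 4/5, -2/15] . (a_Y, a_Z, a_W, a_U) = 4/15
  [-1/15, -1/15, -2/15, 14/15] . (a_Y, a_Z, a_W, a_U) = 4/15

Solving yields:
  a_Y = 448/1285
  a_Z = 826/1285
  a_W = 664/1285
  a_U = 553/1285

Starting state is Y, so the absorption probability is a_Y = 448/1285.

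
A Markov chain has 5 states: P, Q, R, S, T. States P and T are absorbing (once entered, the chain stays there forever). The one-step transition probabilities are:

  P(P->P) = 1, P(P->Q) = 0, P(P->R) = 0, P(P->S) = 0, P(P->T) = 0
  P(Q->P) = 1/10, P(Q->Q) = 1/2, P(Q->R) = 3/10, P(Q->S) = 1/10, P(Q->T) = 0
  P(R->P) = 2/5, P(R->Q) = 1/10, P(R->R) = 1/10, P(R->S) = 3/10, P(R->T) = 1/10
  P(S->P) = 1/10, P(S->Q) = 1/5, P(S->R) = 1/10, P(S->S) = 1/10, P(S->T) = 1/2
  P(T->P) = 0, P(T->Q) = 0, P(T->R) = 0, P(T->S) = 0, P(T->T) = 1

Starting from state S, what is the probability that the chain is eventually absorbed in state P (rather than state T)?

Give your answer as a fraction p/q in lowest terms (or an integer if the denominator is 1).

Let a_i = P(absorbed in P | start in state i).
Boundary conditions: a_P = 1, a_T = 0.
For each transient state i, a_i = sum_j P(i->j) * a_j:
  a_Q = 1/10*a_P + 1/2*a_Q + 3/10*a_R + 1/10*a_S + 0*a_T
  a_R = 2/5*a_P + 1/10*a_Q + 1/10*a_R + 3/10*a_S + 1/10*a_T
  a_S = 1/10*a_P + 1/5*a_Q + 1/10*a_R + 1/10*a_S + 1/2*a_T

Substituting a_P = 1 and a_T = 0, rearrange to (I - Q) a = r where r[i] = P(i -> P):
  [1/2, -3/10, -1/10] . (a_Q, a_R, a_S) = 1/10
  [-1/10, 9/10, -3/10] . (a_Q, a_R, a_S) = 2/5
  [-1/5, -1/10, 9/10] . (a_Q, a_R, a_S) = 1/10

Solving yields:
  a_Q = 104/163
  a_R = 203/326
  a_S = 105/326

Starting state is S, so the absorption probability is a_S = 105/326.

Answer: 105/326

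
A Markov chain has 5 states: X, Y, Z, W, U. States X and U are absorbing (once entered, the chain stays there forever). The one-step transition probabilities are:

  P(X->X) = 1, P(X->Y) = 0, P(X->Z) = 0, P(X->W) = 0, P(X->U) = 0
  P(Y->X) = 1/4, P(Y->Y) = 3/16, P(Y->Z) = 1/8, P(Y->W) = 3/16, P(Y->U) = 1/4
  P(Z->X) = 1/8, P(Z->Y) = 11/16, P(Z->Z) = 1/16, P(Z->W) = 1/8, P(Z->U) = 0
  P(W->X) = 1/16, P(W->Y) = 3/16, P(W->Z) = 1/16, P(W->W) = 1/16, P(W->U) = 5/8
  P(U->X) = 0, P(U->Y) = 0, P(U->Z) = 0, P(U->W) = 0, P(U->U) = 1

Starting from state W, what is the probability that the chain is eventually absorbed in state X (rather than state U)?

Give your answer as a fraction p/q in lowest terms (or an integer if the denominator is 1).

Answer: 435/2389

Derivation:
Let a_i = P(absorbed in X | start in state i).
Boundary conditions: a_X = 1, a_U = 0.
For each transient state i, a_i = sum_j P(i->j) * a_j:
  a_Y = 1/4*a_X + 3/16*a_Y + 1/8*a_Z + 3/16*a_W + 1/4*a_U
  a_Z = 1/8*a_X + 11/16*a_Y + 1/16*a_Z + 1/8*a_W + 0*a_U
  a_W = 1/16*a_X + 3/16*a_Y + 1/16*a_Z + 1/16*a_W + 5/8*a_U

Substituting a_X = 1 and a_U = 0, rearrange to (I - Q) a = r where r[i] = P(i -> X):
  [13/16, -1/8, -3/16] . (a_Y, a_Z, a_W) = 1/4
  [-11/16, 15/16, -1/8] . (a_Y, a_Z, a_W) = 1/8
  [-3/16, -1/16, 15/16] . (a_Y, a_Z, a_W) = 1/16

Solving yields:
  a_Y = 1007/2389
  a_Z = 1115/2389
  a_W = 435/2389

Starting state is W, so the absorption probability is a_W = 435/2389.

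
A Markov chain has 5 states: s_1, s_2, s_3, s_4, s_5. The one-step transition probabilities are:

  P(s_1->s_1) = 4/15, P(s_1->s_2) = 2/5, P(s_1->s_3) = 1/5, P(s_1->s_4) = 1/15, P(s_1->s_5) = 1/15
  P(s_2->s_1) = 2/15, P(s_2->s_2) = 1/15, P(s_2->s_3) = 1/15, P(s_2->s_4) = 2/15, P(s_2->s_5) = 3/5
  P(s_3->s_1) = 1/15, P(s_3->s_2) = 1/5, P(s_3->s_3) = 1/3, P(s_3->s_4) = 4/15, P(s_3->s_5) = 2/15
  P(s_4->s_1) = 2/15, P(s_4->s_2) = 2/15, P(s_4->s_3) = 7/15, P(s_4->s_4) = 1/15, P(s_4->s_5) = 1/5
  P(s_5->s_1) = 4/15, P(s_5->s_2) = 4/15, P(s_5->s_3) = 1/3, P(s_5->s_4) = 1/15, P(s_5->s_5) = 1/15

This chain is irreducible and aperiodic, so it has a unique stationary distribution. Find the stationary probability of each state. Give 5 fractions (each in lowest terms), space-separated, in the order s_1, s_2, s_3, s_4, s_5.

The stationary distribution satisfies pi = pi * P, i.e.:
  pi_s_1 = 4/15*pi_s_1 + 2/15*pi_s_2 + 1/15*pi_s_3 + 2/15*pi_s_4 + 4/15*pi_s_5
  pi_s_2 = 2/5*pi_s_1 + 1/15*pi_s_2 + 1/5*pi_s_3 + 2/15*pi_s_4 + 4/15*pi_s_5
  pi_s_3 = 1/5*pi_s_1 + 1/15*pi_s_2 + 1/3*pi_s_3 + 7/15*pi_s_4 + 1/3*pi_s_5
  pi_s_4 = 1/15*pi_s_1 + 2/15*pi_s_2 + 4/15*pi_s_3 + 1/15*pi_s_4 + 1/15*pi_s_5
  pi_s_5 = 1/15*pi_s_1 + 3/5*pi_s_2 + 2/15*pi_s_3 + 1/5*pi_s_4 + 1/15*pi_s_5
with normalization: pi_s_1 + pi_s_2 + pi_s_3 + pi_s_4 + pi_s_5 = 1.

Using the first 4 balance equations plus normalization, the linear system A*pi = b is:
  [-11/15, 2/15, 1/15, 2/15, 4/15] . pi = 0
  [2/5, -14/15, 1/5, 2/15, 4/15] . pi = 0
  [1/5, 1/15, -2/3, 7/15, 1/3] . pi = 0
  [1/15, 2/15, 4/15, -14/15, 1/15] . pi = 0
  [1, 1, 1, 1, 1] . pi = 1

Solving yields:
  pi_s_1 = 948/5713
  pi_s_2 = 12023/57130
  pi_s_3 = 7802/28565
  pi_s_4 = 7731/57130
  pi_s_5 = 6146/28565

Verification (pi * P):
  948/5713*4/15 + 12023/57130*2/15 + 7802/28565*1/15 + 7731/57130*2/15 + 6146/28565*4/15 = 948/5713 = pi_s_1  (ok)
  948/5713*2/5 + 12023/57130*1/15 + 7802/28565*1/5 + 7731/57130*2/15 + 6146/28565*4/15 = 12023/57130 = pi_s_2  (ok)
  948/5713*1/5 + 12023/57130*1/15 + 7802/28565*1/3 + 7731/57130*7/15 + 6146/28565*1/3 = 7802/28565 = pi_s_3  (ok)
  948/5713*1/15 + 12023/57130*2/15 + 7802/28565*4/15 + 7731/57130*1/15 + 6146/28565*1/15 = 7731/57130 = pi_s_4  (ok)
  948/5713*1/15 + 12023/57130*3/5 + 7802/28565*2/15 + 7731/57130*1/5 + 6146/28565*1/15 = 6146/28565 = pi_s_5  (ok)

Answer: 948/5713 12023/57130 7802/28565 7731/57130 6146/28565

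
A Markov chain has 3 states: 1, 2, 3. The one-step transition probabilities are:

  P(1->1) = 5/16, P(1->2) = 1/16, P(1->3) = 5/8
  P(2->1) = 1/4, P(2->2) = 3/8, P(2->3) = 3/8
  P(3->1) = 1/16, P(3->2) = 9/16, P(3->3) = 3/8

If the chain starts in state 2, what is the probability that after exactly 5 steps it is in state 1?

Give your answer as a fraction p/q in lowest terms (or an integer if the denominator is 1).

Computing P^5 by repeated multiplication:
P^1 =
  1: [5/16, 1/16, 5/8]
  2: [1/4, 3/8, 3/8]
  3: [1/16, 9/16, 3/8]
P^2 =
  1: [39/256, 101/256, 29/64]
  2: [25/128, 47/128, 7/16]
  3: [47/256, 109/256, 25/64]
P^3 =
  1: [715/4096, 1689/4096, 423/1024]
  2: [369/2048, 811/2048, 217/512]
  3: [771/4096, 1601/4096, 431/1024]
P^4 =
  1: [12023/65536, 26077/65536, 6859/16384]
  2: [5957/32768, 13047/32768, 3441/8192]
  3: [11983/65536, 25893/65536, 6915/16384]
P^5 =
  1: [191859/1048576, 415409/1048576, 110327/262144]
  2: [95737/524288, 208115/524288, 55109/131072]
  3: [191147/1048576, 416281/1048576, 110287/262144]

(P^5)[2 -> 1] = 95737/524288

Answer: 95737/524288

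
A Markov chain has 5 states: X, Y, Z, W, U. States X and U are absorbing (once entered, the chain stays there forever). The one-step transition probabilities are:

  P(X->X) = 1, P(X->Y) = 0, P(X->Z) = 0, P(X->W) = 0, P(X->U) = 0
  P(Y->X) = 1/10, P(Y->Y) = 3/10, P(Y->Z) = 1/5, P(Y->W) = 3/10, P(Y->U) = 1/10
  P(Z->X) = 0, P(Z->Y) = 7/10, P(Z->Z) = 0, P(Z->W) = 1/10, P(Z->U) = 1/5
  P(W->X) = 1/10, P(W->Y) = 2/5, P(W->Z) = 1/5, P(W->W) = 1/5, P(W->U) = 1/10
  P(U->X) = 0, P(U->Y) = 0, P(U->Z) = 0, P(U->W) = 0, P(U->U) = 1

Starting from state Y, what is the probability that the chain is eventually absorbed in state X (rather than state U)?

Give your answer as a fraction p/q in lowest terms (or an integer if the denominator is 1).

Answer: 5/12

Derivation:
Let a_i = P(absorbed in X | start in state i).
Boundary conditions: a_X = 1, a_U = 0.
For each transient state i, a_i = sum_j P(i->j) * a_j:
  a_Y = 1/10*a_X + 3/10*a_Y + 1/5*a_Z + 3/10*a_W + 1/10*a_U
  a_Z = 0*a_X + 7/10*a_Y + 0*a_Z + 1/10*a_W + 1/5*a_U
  a_W = 1/10*a_X + 2/5*a_Y + 1/5*a_Z + 1/5*a_W + 1/10*a_U

Substituting a_X = 1 and a_U = 0, rearrange to (I - Q) a = r where r[i] = P(i -> X):
  [7/10, -1/5, -3/10] . (a_Y, a_Z, a_W) = 1/10
  [-7/10, 1, -1/10] . (a_Y, a_Z, a_W) = 0
  [-2/5, -1/5, 4/5] . (a_Y, a_Z, a_W) = 1/10

Solving yields:
  a_Y = 5/12
  a_Z = 1/3
  a_W = 5/12

Starting state is Y, so the absorption probability is a_Y = 5/12.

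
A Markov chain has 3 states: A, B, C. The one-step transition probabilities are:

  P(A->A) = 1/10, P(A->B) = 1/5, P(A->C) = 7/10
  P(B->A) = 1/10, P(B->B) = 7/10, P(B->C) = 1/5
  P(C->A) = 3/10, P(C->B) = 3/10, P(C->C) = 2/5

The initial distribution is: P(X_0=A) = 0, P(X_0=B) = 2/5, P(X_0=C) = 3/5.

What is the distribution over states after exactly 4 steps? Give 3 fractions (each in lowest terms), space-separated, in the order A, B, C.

Answer: 1071/6250 11747/25000 8969/25000

Derivation:
Propagating the distribution step by step (d_{t+1} = d_t * P):
d_0 = (A=0, B=2/5, C=3/5)
  d_1[A] = 0*1/10 + 2/5*1/10 + 3/5*3/10 = 11/50
  d_1[B] = 0*1/5 + 2/5*7/10 + 3/5*3/10 = 23/50
  d_1[C] = 0*7/10 + 2/5*1/5 + 3/5*2/5 = 8/25
d_1 = (A=11/50, B=23/50, C=8/25)
  d_2[A] = 11/50*1/10 + 23/50*1/10 + 8/25*3/10 = 41/250
  d_2[B] = 11/50*1/5 + 23/50*7/10 + 8/25*3/10 = 231/500
  d_2[C] = 11/50*7/10 + 23/50*1/5 + 8/25*2/5 = 187/500
d_2 = (A=41/250, B=231/500, C=187/500)
  d_3[A] = 41/250*1/10 + 231/500*1/10 + 187/500*3/10 = 437/2500
  d_3[B] = 41/250*1/5 + 231/500*7/10 + 187/500*3/10 = 1171/2500
  d_3[C] = 41/250*7/10 + 231/500*1/5 + 187/500*2/5 = 223/625
d_3 = (A=437/2500, B=1171/2500, C=223/625)
  d_4[A] = 437/2500*1/10 + 1171/2500*1/10 + 223/625*3/10 = 1071/6250
  d_4[B] = 437/2500*1/5 + 1171/2500*7/10 + 223/625*3/10 = 11747/25000
  d_4[C] = 437/2500*7/10 + 1171/2500*1/5 + 223/625*2/5 = 8969/25000
d_4 = (A=1071/6250, B=11747/25000, C=8969/25000)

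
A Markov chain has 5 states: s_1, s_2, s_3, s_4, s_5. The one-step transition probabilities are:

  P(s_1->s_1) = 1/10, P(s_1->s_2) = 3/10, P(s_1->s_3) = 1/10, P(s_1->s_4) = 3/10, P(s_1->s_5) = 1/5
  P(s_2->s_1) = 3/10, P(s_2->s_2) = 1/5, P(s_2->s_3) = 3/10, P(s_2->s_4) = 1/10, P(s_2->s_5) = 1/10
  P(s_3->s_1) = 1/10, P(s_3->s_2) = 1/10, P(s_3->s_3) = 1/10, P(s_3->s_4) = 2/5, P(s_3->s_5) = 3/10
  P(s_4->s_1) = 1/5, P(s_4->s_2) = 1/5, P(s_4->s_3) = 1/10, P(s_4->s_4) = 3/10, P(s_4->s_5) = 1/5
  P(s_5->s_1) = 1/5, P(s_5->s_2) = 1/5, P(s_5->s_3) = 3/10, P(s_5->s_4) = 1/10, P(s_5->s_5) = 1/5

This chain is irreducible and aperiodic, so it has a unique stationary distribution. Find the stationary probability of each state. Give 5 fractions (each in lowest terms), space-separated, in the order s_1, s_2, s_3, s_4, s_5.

Answer: 1001/5449 1092/5449 979/5449 2597/10898 2157/10898

Derivation:
The stationary distribution satisfies pi = pi * P, i.e.:
  pi_s_1 = 1/10*pi_s_1 + 3/10*pi_s_2 + 1/10*pi_s_3 + 1/5*pi_s_4 + 1/5*pi_s_5
  pi_s_2 = 3/10*pi_s_1 + 1/5*pi_s_2 + 1/10*pi_s_3 + 1/5*pi_s_4 + 1/5*pi_s_5
  pi_s_3 = 1/10*pi_s_1 + 3/10*pi_s_2 + 1/10*pi_s_3 + 1/10*pi_s_4 + 3/10*pi_s_5
  pi_s_4 = 3/10*pi_s_1 + 1/10*pi_s_2 + 2/5*pi_s_3 + 3/10*pi_s_4 + 1/10*pi_s_5
  pi_s_5 = 1/5*pi_s_1 + 1/10*pi_s_2 + 3/10*pi_s_3 + 1/5*pi_s_4 + 1/5*pi_s_5
with normalization: pi_s_1 + pi_s_2 + pi_s_3 + pi_s_4 + pi_s_5 = 1.

Using the first 4 balance equations plus normalization, the linear system A*pi = b is:
  [-9/10, 3/10, 1/10, 1/5, 1/5] . pi = 0
  [3/10, -4/5, 1/10, 1/5, 1/5] . pi = 0
  [1/10, 3/10, -9/10, 1/10, 3/10] . pi = 0
  [3/10, 1/10, 2/5, -7/10, 1/10] . pi = 0
  [1, 1, 1, 1, 1] . pi = 1

Solving yields:
  pi_s_1 = 1001/5449
  pi_s_2 = 1092/5449
  pi_s_3 = 979/5449
  pi_s_4 = 2597/10898
  pi_s_5 = 2157/10898

Verification (pi * P):
  1001/5449*1/10 + 1092/5449*3/10 + 979/5449*1/10 + 2597/10898*1/5 + 2157/10898*1/5 = 1001/5449 = pi_s_1  (ok)
  1001/5449*3/10 + 1092/5449*1/5 + 979/5449*1/10 + 2597/10898*1/5 + 2157/10898*1/5 = 1092/5449 = pi_s_2  (ok)
  1001/5449*1/10 + 1092/5449*3/10 + 979/5449*1/10 + 2597/10898*1/10 + 2157/10898*3/10 = 979/5449 = pi_s_3  (ok)
  1001/5449*3/10 + 1092/5449*1/10 + 979/5449*2/5 + 2597/10898*3/10 + 2157/10898*1/10 = 2597/10898 = pi_s_4  (ok)
  1001/5449*1/5 + 1092/5449*1/10 + 979/5449*3/10 + 2597/10898*1/5 + 2157/10898*1/5 = 2157/10898 = pi_s_5  (ok)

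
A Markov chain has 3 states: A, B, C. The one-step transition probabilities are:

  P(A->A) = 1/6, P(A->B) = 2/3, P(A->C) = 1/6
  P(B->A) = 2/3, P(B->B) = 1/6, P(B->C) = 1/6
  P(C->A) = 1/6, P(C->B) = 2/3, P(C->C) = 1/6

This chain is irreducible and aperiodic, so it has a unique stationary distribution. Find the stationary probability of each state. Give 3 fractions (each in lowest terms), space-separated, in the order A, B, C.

Answer: 7/18 4/9 1/6

Derivation:
The stationary distribution satisfies pi = pi * P, i.e.:
  pi_A = 1/6*pi_A + 2/3*pi_B + 1/6*pi_C
  pi_B = 2/3*pi_A + 1/6*pi_B + 2/3*pi_C
  pi_C = 1/6*pi_A + 1/6*pi_B + 1/6*pi_C
with normalization: pi_A + pi_B + pi_C = 1.

Using the first 2 balance equations plus normalization, the linear system A*pi = b is:
  [-5/6, 2/3, 1/6] . pi = 0
  [2/3, -5/6, 2/3] . pi = 0
  [1, 1, 1] . pi = 1

Solving yields:
  pi_A = 7/18
  pi_B = 4/9
  pi_C = 1/6

Verification (pi * P):
  7/18*1/6 + 4/9*2/3 + 1/6*1/6 = 7/18 = pi_A  (ok)
  7/18*2/3 + 4/9*1/6 + 1/6*2/3 = 4/9 = pi_B  (ok)
  7/18*1/6 + 4/9*1/6 + 1/6*1/6 = 1/6 = pi_C  (ok)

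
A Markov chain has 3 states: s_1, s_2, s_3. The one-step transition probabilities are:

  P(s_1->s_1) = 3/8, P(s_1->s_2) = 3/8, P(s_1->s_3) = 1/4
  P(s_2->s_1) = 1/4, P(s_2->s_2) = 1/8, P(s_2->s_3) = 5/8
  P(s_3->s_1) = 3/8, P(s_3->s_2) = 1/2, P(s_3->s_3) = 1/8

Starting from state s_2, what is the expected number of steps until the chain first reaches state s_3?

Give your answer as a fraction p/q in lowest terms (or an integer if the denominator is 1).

Let h_i = expected steps to first reach s_3 from state i.
Boundary: h_s_3 = 0.
First-step equations for the other states:
  h_s_1 = 1 + 3/8*h_s_1 + 3/8*h_s_2 + 1/4*h_s_3
  h_s_2 = 1 + 1/4*h_s_1 + 1/8*h_s_2 + 5/8*h_s_3

Substituting h_s_3 = 0 and rearranging gives the linear system (I - Q) h = 1:
  [5/8, -3/8] . (h_s_1, h_s_2) = 1
  [-1/4, 7/8] . (h_s_1, h_s_2) = 1

Solving yields:
  h_s_1 = 80/29
  h_s_2 = 56/29

Starting state is s_2, so the expected hitting time is h_s_2 = 56/29.

Answer: 56/29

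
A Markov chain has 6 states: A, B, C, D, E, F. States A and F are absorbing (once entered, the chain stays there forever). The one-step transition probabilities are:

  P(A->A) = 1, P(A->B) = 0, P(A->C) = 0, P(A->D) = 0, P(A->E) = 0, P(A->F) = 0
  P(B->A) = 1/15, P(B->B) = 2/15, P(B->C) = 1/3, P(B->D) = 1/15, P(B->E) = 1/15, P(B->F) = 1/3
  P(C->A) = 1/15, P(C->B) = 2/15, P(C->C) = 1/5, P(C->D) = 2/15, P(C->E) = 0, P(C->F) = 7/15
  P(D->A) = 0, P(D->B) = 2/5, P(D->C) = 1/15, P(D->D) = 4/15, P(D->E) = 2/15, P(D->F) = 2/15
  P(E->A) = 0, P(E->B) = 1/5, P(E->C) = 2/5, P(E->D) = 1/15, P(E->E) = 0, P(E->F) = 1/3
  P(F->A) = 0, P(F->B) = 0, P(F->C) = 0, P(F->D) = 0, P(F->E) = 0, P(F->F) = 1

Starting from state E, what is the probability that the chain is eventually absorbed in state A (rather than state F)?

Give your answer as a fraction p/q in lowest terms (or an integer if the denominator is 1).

Answer: 567/6754

Derivation:
Let a_i = P(absorbed in A | start in state i).
Boundary conditions: a_A = 1, a_F = 0.
For each transient state i, a_i = sum_j P(i->j) * a_j:
  a_B = 1/15*a_A + 2/15*a_B + 1/3*a_C + 1/15*a_D + 1/15*a_E + 1/3*a_F
  a_C = 1/15*a_A + 2/15*a_B + 1/5*a_C + 2/15*a_D + 0*a_E + 7/15*a_F
  a_D = 0*a_A + 2/5*a_B + 1/15*a_C + 4/15*a_D + 2/15*a_E + 2/15*a_F
  a_E = 0*a_A + 1/5*a_B + 2/5*a_C + 1/15*a_D + 0*a_E + 1/3*a_F

Substituting a_A = 1 and a_F = 0, rearrange to (I - Q) a = r where r[i] = P(i -> A):
  [13/15, -1/3, -1/15, -1/15] . (a_B, a_C, a_D, a_E) = 1/15
  [-2/15, 4/5, -2/15, 0] . (a_B, a_C, a_D, a_E) = 1/15
  [-2/5, -1/15, 11/15, -2/15] . (a_B, a_C, a_D, a_E) = 0
  [-1/5, -2/5, -1/15, 1] . (a_B, a_C, a_D, a_E) = 0

Solving yields:
  a_B = 937/6754
  a_C = 417/3377
  a_D = 345/3377
  a_E = 567/6754

Starting state is E, so the absorption probability is a_E = 567/6754.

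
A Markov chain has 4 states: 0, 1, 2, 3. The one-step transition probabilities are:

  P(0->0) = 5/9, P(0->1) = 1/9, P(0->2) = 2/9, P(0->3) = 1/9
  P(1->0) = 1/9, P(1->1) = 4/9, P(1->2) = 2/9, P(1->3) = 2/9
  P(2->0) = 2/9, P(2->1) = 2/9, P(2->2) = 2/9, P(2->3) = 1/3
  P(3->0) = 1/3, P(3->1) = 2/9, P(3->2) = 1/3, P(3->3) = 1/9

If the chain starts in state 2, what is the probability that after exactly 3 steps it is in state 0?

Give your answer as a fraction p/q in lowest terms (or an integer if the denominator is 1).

Computing P^3 by repeated multiplication:
P^1 =
  0: [5/9, 1/9, 2/9, 1/9]
  1: [1/9, 4/9, 2/9, 2/9]
  2: [2/9, 2/9, 2/9, 1/3]
  3: [1/3, 2/9, 1/3, 1/9]
P^2 =
  0: [11/27, 5/27, 19/81, 14/81]
  1: [19/81, 25/81, 20/81, 17/81]
  2: [25/81, 20/81, 7/27, 5/27]
  3: [26/81, 19/81, 19/81, 17/81]
P^3 =
  0: [260/729, 53/243, 176/729, 134/729]
  1: [211/729, 193/729, 179/729, 146/729]
  2: [232/729, 59/243, 59/243, 143/729]
  3: [238/729, 58/243, 179/729, 46/243]

(P^3)[2 -> 0] = 232/729

Answer: 232/729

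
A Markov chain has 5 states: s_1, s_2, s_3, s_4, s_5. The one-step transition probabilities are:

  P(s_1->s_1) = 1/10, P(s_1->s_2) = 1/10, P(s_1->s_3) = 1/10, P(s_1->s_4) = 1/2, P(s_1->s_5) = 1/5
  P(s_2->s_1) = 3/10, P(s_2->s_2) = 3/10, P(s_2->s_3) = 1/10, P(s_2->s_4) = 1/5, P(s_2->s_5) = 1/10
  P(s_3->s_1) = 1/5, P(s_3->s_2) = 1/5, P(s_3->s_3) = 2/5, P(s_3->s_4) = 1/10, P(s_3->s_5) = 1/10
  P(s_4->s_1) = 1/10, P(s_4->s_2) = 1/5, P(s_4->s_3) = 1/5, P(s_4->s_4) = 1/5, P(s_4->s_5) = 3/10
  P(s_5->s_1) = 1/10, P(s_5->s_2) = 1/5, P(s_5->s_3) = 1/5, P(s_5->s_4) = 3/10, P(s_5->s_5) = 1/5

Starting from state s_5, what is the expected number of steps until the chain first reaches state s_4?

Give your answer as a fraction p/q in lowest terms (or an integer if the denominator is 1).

Answer: 155/42

Derivation:
Let h_i = expected steps to first reach s_4 from state i.
Boundary: h_s_4 = 0.
First-step equations for the other states:
  h_s_1 = 1 + 1/10*h_s_1 + 1/10*h_s_2 + 1/10*h_s_3 + 1/2*h_s_4 + 1/5*h_s_5
  h_s_2 = 1 + 3/10*h_s_1 + 3/10*h_s_2 + 1/10*h_s_3 + 1/5*h_s_4 + 1/10*h_s_5
  h_s_3 = 1 + 1/5*h_s_1 + 1/5*h_s_2 + 2/5*h_s_3 + 1/10*h_s_4 + 1/10*h_s_5
  h_s_5 = 1 + 1/10*h_s_1 + 1/5*h_s_2 + 1/5*h_s_3 + 3/10*h_s_4 + 1/5*h_s_5

Substituting h_s_4 = 0 and rearranging gives the linear system (I - Q) h = 1:
  [9/10, -1/10, -1/10, -1/5] . (h_s_1, h_s_2, h_s_3, h_s_5) = 1
  [-3/10, 7/10, -1/10, -1/10] . (h_s_1, h_s_2, h_s_3, h_s_5) = 1
  [-1/5, -1/5, 3/5, -1/10] . (h_s_1, h_s_2, h_s_3, h_s_5) = 1
  [-1/10, -1/5, -1/5, 4/5] . (h_s_1, h_s_2, h_s_3, h_s_5) = 1

Solving yields:
  h_s_1 = 20/7
  h_s_2 = 1285/336
  h_s_3 = 505/112
  h_s_5 = 155/42

Starting state is s_5, so the expected hitting time is h_s_5 = 155/42.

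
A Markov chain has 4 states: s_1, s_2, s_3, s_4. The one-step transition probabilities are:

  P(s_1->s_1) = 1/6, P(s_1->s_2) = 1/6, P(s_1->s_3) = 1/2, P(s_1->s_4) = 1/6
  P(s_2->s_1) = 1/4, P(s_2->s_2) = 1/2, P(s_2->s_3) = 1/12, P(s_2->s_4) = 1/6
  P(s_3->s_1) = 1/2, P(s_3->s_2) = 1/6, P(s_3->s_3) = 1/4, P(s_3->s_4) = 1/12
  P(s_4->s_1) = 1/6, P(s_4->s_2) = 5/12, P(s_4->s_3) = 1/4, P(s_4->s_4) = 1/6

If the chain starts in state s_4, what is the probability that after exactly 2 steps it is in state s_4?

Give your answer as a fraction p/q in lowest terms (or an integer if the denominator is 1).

Answer: 7/48

Derivation:
Computing P^2 by repeated multiplication:
P^1 =
  s_1: [1/6, 1/6, 1/2, 1/6]
  s_2: [1/4, 1/2, 1/12, 1/6]
  s_3: [1/2, 1/6, 1/4, 1/12]
  s_4: [1/6, 5/12, 1/4, 1/6]
P^2 =
  s_1: [25/72, 19/72, 19/72, 1/8]
  s_2: [17/72, 3/8, 11/48, 23/144]
  s_3: [19/72, 35/144, 25/72, 7/48]
  s_4: [41/144, 25/72, 2/9, 7/48]

(P^2)[s_4 -> s_4] = 7/48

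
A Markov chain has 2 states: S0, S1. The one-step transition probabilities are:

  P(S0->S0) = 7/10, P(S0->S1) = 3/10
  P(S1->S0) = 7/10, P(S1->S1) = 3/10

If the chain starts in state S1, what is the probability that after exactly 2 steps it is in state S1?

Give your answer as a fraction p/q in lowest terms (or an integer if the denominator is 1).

Computing P^2 by repeated multiplication:
P^1 =
  S0: [7/10, 3/10]
  S1: [7/10, 3/10]
P^2 =
  S0: [7/10, 3/10]
  S1: [7/10, 3/10]

(P^2)[S1 -> S1] = 3/10

Answer: 3/10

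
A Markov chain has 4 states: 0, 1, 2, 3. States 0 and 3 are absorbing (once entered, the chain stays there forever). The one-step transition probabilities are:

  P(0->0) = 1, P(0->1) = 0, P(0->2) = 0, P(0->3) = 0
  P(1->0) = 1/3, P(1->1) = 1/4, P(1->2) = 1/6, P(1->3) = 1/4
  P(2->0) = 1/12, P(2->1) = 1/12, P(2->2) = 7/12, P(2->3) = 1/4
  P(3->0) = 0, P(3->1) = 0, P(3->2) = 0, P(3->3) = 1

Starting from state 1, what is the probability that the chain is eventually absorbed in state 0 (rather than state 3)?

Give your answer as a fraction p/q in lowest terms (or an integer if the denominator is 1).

Let a_i = P(absorbed in 0 | start in state i).
Boundary conditions: a_0 = 1, a_3 = 0.
For each transient state i, a_i = sum_j P(i->j) * a_j:
  a_1 = 1/3*a_0 + 1/4*a_1 + 1/6*a_2 + 1/4*a_3
  a_2 = 1/12*a_0 + 1/12*a_1 + 7/12*a_2 + 1/4*a_3

Substituting a_0 = 1 and a_3 = 0, rearrange to (I - Q) a = r where r[i] = P(i -> 0):
  [3/4, -1/6] . (a_1, a_2) = 1/3
  [-1/12, 5/12] . (a_1, a_2) = 1/12

Solving yields:
  a_1 = 22/43
  a_2 = 13/43

Starting state is 1, so the absorption probability is a_1 = 22/43.

Answer: 22/43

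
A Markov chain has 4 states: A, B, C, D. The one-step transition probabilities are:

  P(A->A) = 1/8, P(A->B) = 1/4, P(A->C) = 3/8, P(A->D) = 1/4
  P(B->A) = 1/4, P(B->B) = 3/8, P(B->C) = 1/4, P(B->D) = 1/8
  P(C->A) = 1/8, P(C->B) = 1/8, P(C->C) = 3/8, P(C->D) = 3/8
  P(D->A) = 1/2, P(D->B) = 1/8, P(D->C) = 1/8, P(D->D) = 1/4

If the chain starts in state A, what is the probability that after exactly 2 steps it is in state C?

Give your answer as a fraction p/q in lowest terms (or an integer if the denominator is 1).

Answer: 9/32

Derivation:
Computing P^2 by repeated multiplication:
P^1 =
  A: [1/8, 1/4, 3/8, 1/4]
  B: [1/4, 3/8, 1/4, 1/8]
  C: [1/8, 1/8, 3/8, 3/8]
  D: [1/2, 1/8, 1/8, 1/4]
P^2 =
  A: [1/4, 13/64, 9/32, 17/64]
  B: [7/32, 1/4, 19/64, 15/64]
  C: [9/32, 11/64, 17/64, 9/32]
  D: [15/64, 7/32, 19/64, 1/4]

(P^2)[A -> C] = 9/32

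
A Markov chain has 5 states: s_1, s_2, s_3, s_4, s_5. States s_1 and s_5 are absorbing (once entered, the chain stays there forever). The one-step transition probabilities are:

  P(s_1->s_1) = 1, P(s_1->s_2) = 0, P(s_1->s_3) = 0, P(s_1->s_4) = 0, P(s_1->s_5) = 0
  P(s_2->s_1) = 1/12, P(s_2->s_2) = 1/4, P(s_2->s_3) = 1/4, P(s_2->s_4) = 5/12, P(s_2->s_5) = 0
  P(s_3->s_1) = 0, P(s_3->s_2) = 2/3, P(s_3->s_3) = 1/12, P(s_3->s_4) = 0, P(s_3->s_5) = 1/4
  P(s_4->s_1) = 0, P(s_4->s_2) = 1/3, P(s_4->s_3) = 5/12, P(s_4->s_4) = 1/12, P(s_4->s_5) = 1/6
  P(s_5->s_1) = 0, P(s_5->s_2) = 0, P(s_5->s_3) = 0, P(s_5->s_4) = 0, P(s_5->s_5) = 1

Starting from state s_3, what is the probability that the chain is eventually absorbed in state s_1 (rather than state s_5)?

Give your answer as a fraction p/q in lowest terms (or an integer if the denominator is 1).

Let a_i = P(absorbed in s_1 | start in state i).
Boundary conditions: a_s_1 = 1, a_s_5 = 0.
For each transient state i, a_i = sum_j P(i->j) * a_j:
  a_s_2 = 1/12*a_s_1 + 1/4*a_s_2 + 1/4*a_s_3 + 5/12*a_s_4 + 0*a_s_5
  a_s_3 = 0*a_s_1 + 2/3*a_s_2 + 1/12*a_s_3 + 0*a_s_4 + 1/4*a_s_5
  a_s_4 = 0*a_s_1 + 1/3*a_s_2 + 5/12*a_s_3 + 1/12*a_s_4 + 1/6*a_s_5

Substituting a_s_1 = 1 and a_s_5 = 0, rearrange to (I - Q) a = r where r[i] = P(i -> s_1):
  [3/4, -1/4, -5/12] . (a_s_2, a_s_3, a_s_4) = 1/12
  [-2/3, 11/12, 0] . (a_s_2, a_s_3, a_s_4) = 0
  [-1/3, -5/12, 11/12] . (a_s_2, a_s_3, a_s_4) = 0

Solving yields:
  a_s_2 = 121/405
  a_s_3 = 88/405
  a_s_4 = 28/135

Starting state is s_3, so the absorption probability is a_s_3 = 88/405.

Answer: 88/405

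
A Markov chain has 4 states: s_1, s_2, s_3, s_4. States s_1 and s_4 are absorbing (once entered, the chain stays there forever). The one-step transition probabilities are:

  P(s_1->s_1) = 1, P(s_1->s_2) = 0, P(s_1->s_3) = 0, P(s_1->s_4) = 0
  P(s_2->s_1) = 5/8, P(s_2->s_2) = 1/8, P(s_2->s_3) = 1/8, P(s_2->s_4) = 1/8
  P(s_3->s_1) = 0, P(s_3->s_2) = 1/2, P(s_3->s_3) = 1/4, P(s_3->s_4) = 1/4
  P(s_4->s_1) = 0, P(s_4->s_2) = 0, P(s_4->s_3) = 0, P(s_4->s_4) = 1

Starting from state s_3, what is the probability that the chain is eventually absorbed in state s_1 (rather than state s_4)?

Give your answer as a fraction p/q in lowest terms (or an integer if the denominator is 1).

Let a_i = P(absorbed in s_1 | start in state i).
Boundary conditions: a_s_1 = 1, a_s_4 = 0.
For each transient state i, a_i = sum_j P(i->j) * a_j:
  a_s_2 = 5/8*a_s_1 + 1/8*a_s_2 + 1/8*a_s_3 + 1/8*a_s_4
  a_s_3 = 0*a_s_1 + 1/2*a_s_2 + 1/4*a_s_3 + 1/4*a_s_4

Substituting a_s_1 = 1 and a_s_4 = 0, rearrange to (I - Q) a = r where r[i] = P(i -> s_1):
  [7/8, -1/8] . (a_s_2, a_s_3) = 5/8
  [-1/2, 3/4] . (a_s_2, a_s_3) = 0

Solving yields:
  a_s_2 = 15/19
  a_s_3 = 10/19

Starting state is s_3, so the absorption probability is a_s_3 = 10/19.

Answer: 10/19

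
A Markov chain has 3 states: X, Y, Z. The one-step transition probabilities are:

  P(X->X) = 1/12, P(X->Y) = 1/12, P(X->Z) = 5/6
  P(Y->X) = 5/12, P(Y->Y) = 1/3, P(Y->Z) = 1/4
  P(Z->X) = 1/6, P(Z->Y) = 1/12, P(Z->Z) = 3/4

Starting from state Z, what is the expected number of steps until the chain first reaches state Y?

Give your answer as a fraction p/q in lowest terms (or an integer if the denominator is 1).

Let h_i = expected steps to first reach Y from state i.
Boundary: h_Y = 0.
First-step equations for the other states:
  h_X = 1 + 1/12*h_X + 1/12*h_Y + 5/6*h_Z
  h_Z = 1 + 1/6*h_X + 1/12*h_Y + 3/4*h_Z

Substituting h_Y = 0 and rearranging gives the linear system (I - Q) h = 1:
  [11/12, -5/6] . (h_X, h_Z) = 1
  [-1/6, 1/4] . (h_X, h_Z) = 1

Solving yields:
  h_X = 12
  h_Z = 12

Starting state is Z, so the expected hitting time is h_Z = 12.

Answer: 12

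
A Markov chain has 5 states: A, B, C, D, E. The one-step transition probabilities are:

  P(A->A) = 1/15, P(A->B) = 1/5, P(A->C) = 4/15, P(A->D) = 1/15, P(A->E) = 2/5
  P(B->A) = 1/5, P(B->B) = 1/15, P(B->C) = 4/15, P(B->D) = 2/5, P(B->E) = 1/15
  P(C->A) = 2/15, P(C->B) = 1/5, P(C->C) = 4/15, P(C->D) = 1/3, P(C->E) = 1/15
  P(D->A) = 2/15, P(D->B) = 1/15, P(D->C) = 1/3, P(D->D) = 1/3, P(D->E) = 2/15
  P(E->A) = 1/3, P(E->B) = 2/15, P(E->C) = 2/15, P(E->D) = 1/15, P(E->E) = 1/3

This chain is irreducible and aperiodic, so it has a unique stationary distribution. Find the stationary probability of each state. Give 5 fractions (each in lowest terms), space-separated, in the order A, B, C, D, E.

Answer: 1803/10657 5809/42628 10987/42628 10511/42628 8109/42628

Derivation:
The stationary distribution satisfies pi = pi * P, i.e.:
  pi_A = 1/15*pi_A + 1/5*pi_B + 2/15*pi_C + 2/15*pi_D + 1/3*pi_E
  pi_B = 1/5*pi_A + 1/15*pi_B + 1/5*pi_C + 1/15*pi_D + 2/15*pi_E
  pi_C = 4/15*pi_A + 4/15*pi_B + 4/15*pi_C + 1/3*pi_D + 2/15*pi_E
  pi_D = 1/15*pi_A + 2/5*pi_B + 1/3*pi_C + 1/3*pi_D + 1/15*pi_E
  pi_E = 2/5*pi_A + 1/15*pi_B + 1/15*pi_C + 2/15*pi_D + 1/3*pi_E
with normalization: pi_A + pi_B + pi_C + pi_D + pi_E = 1.

Using the first 4 balance equations plus normalization, the linear system A*pi = b is:
  [-14/15, 1/5, 2/15, 2/15, 1/3] . pi = 0
  [1/5, -14/15, 1/5, 1/15, 2/15] . pi = 0
  [4/15, 4/15, -11/15, 1/3, 2/15] . pi = 0
  [1/15, 2/5, 1/3, -2/3, 1/15] . pi = 0
  [1, 1, 1, 1, 1] . pi = 1

Solving yields:
  pi_A = 1803/10657
  pi_B = 5809/42628
  pi_C = 10987/42628
  pi_D = 10511/42628
  pi_E = 8109/42628

Verification (pi * P):
  1803/10657*1/15 + 5809/42628*1/5 + 10987/42628*2/15 + 10511/42628*2/15 + 8109/42628*1/3 = 1803/10657 = pi_A  (ok)
  1803/10657*1/5 + 5809/42628*1/15 + 10987/42628*1/5 + 10511/42628*1/15 + 8109/42628*2/15 = 5809/42628 = pi_B  (ok)
  1803/10657*4/15 + 5809/42628*4/15 + 10987/42628*4/15 + 10511/42628*1/3 + 8109/42628*2/15 = 10987/42628 = pi_C  (ok)
  1803/10657*1/15 + 5809/42628*2/5 + 10987/42628*1/3 + 10511/42628*1/3 + 8109/42628*1/15 = 10511/42628 = pi_D  (ok)
  1803/10657*2/5 + 5809/42628*1/15 + 10987/42628*1/15 + 10511/42628*2/15 + 8109/42628*1/3 = 8109/42628 = pi_E  (ok)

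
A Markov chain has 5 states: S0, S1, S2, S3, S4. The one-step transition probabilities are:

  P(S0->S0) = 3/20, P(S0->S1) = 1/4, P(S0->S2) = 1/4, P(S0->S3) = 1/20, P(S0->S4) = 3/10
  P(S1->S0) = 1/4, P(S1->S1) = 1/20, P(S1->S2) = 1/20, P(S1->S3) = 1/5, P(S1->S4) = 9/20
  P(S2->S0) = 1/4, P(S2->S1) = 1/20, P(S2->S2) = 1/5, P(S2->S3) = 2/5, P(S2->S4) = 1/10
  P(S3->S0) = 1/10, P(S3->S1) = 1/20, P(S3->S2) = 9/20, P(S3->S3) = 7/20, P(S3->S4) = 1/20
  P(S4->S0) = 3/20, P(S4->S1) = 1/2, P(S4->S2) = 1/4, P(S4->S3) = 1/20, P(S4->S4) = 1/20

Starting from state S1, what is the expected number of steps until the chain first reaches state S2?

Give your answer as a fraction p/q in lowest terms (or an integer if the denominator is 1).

Answer: 38660/7769

Derivation:
Let h_i = expected steps to first reach S2 from state i.
Boundary: h_S2 = 0.
First-step equations for the other states:
  h_S0 = 1 + 3/20*h_S0 + 1/4*h_S1 + 1/4*h_S2 + 1/20*h_S3 + 3/10*h_S4
  h_S1 = 1 + 1/4*h_S0 + 1/20*h_S1 + 1/20*h_S2 + 1/5*h_S3 + 9/20*h_S4
  h_S3 = 1 + 1/10*h_S0 + 1/20*h_S1 + 9/20*h_S2 + 7/20*h_S3 + 1/20*h_S4
  h_S4 = 1 + 3/20*h_S0 + 1/2*h_S1 + 1/4*h_S2 + 1/20*h_S3 + 1/20*h_S4

Substituting h_S2 = 0 and rearranging gives the linear system (I - Q) h = 1:
  [17/20, -1/4, -1/20, -3/10] . (h_S0, h_S1, h_S3, h_S4) = 1
  [-1/4, 19/20, -1/5, -9/20] . (h_S0, h_S1, h_S3, h_S4) = 1
  [-1/10, -1/20, 13/20, -1/20] . (h_S0, h_S1, h_S3, h_S4) = 1
  [-3/20, -1/2, -1/20, 19/20] . (h_S0, h_S1, h_S3, h_S4) = 1

Solving yields:
  h_S0 = 34260/7769
  h_S1 = 38660/7769
  h_S3 = 22900/7769
  h_S4 = 35140/7769

Starting state is S1, so the expected hitting time is h_S1 = 38660/7769.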